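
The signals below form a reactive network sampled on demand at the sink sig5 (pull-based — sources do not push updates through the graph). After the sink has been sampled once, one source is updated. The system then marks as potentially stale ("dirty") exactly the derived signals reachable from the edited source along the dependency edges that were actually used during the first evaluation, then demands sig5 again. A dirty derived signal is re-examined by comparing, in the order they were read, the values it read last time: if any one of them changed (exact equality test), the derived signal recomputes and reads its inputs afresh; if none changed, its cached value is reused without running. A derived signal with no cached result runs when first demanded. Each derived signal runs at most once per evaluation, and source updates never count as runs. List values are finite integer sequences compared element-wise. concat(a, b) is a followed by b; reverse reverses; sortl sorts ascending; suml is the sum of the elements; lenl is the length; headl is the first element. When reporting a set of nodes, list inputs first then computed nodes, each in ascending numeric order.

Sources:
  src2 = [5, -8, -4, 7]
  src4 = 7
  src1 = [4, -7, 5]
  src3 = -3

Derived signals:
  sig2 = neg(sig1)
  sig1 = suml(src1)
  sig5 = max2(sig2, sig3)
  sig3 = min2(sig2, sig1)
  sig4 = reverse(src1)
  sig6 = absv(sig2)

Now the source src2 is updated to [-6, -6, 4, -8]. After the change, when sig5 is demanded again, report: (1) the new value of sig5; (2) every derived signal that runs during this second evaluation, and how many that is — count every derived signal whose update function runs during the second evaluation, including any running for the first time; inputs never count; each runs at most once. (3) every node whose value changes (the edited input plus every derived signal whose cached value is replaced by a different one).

Initial pass — values computed on the first demand:
  sig1 = suml([4, -7, 5]) = 2
  sig2 = neg(2) = -2
  sig3 = min2(-2, 2) = -2
  sig5 = max2(-2, -2) = -2

Second demand — change propagation:
  no demanded computation ever read src2, so the edit dirties nothing and nothing runs.

The important point: nothing the output needs ever reads src2, so the edit is invisible to it.

sig5 now evaluates to -2.
Run set: none (0 run).
Changed values: src2.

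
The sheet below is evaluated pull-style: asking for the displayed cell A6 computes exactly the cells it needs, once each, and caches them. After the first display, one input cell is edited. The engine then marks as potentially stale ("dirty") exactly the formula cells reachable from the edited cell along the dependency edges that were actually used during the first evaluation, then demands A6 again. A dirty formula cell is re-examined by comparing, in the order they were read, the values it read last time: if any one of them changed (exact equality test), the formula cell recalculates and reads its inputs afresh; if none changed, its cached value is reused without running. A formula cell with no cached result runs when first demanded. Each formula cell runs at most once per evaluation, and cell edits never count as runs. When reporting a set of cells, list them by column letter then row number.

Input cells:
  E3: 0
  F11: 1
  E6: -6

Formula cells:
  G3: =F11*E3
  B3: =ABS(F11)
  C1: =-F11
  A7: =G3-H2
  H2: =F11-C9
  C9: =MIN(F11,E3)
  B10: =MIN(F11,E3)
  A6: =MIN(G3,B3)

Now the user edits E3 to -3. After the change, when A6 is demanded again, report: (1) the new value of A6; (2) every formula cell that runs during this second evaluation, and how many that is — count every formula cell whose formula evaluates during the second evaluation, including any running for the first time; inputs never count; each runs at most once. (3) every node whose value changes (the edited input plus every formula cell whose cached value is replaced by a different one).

First demand of the output computes:
  B3 = ABS(1) = 1
  G3 = 1 * 0 = 0
  A6 = MIN(0, 1) = 0

After the edit, cleaning proceeds:
  G3: a read changed (E3 0->-3) — executes, giving -3.
  A6: a read changed (G3 0->-3) — executes, giving -3.

Demanding A6 again yields -3.
2 formula cells run: A6, G3.
The nodes whose values change: A6, E3, G3.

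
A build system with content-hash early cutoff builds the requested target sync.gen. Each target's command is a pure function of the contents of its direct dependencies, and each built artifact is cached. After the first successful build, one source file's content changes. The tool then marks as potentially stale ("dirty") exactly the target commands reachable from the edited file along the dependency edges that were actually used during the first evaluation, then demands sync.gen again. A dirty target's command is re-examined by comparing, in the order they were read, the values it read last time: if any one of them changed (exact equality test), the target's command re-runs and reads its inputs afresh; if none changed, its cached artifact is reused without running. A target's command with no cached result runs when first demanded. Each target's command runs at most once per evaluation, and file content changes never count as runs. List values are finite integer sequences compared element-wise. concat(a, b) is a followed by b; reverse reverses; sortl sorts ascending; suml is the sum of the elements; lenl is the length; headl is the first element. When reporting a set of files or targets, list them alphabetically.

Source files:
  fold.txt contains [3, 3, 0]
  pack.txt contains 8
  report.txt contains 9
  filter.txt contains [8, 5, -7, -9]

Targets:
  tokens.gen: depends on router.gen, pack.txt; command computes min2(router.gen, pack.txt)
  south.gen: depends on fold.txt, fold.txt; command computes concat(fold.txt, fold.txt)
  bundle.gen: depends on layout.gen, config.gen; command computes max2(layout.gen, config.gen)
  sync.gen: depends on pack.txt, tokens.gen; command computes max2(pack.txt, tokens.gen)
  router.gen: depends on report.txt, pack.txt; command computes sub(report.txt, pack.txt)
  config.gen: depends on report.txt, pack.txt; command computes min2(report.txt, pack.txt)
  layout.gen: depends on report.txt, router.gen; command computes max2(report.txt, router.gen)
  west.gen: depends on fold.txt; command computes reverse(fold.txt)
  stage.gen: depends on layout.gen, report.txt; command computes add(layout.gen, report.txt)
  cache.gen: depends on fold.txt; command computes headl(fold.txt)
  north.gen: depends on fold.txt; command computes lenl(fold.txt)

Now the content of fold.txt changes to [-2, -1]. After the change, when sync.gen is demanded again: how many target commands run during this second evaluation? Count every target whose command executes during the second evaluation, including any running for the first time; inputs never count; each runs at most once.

First evaluation (everything demanded from the output):
  router.gen = sub(9, 8) = 1
  tokens.gen = min2(1, 8) = 1
  sync.gen = max2(8, 1) = 8

Propagation after the edit:
  fold.txt feeds no computation that the output demands — nothing is marked dirty and nothing runs.

Key observation: fold.txt is never demanded by the output, so the edit triggers no recomputation at all.

Target commands that run: none — 0 in total.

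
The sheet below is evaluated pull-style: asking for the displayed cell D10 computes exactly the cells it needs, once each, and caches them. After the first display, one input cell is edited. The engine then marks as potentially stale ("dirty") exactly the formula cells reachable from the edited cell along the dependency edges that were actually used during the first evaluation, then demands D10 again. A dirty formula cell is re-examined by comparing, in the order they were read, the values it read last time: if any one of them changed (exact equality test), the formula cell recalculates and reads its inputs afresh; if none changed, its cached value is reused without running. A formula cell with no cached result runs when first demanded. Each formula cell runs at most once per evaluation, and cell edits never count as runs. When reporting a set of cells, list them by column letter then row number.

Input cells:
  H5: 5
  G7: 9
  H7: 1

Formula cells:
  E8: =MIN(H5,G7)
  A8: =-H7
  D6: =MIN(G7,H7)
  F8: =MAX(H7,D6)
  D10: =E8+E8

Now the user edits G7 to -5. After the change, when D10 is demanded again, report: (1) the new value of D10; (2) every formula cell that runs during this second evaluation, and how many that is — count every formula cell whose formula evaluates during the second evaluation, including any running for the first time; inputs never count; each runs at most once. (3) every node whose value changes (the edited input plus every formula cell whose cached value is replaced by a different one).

Demanding D10 again yields -10.
2 formula cells run: D10, E8.
The nodes whose values change: D10, E8, G7.

First demand of the output computes:
  E8 = MIN(5, 9) = 5
  D10 = 5 + 5 = 10

After the edit, cleaning proceeds:
  E8: a read changed (G7 9->-5) — executes, giving -5.
  D10: a read changed (E8 5->-5; E8 5->-5) — executes, giving -10.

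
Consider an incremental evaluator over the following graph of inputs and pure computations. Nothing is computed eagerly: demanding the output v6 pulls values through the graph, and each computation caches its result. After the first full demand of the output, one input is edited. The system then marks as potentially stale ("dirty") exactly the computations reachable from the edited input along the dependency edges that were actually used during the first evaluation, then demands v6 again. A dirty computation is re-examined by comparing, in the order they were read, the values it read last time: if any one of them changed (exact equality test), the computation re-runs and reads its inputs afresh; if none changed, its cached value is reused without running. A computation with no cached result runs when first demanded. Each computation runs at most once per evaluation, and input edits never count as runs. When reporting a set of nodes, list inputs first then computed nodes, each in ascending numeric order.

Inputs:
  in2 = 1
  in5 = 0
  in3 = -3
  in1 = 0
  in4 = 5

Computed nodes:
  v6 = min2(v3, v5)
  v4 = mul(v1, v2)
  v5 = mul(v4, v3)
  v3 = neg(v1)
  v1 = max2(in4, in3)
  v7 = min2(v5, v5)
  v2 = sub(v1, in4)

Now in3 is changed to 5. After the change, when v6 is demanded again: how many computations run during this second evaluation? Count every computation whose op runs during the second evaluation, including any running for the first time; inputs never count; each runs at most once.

Initial pass — values computed on the first demand:
  v1 = max2(5, -3) = 5
  v2 = sub(5, 5) = 0
  v3 = neg(5) = -5
  v4 = mul(5, 0) = 0
  v5 = mul(0, -5) = 0
  v6 = min2(-5, 0) = -5

Second demand — change propagation:
  v1: re-runs because in3 -3->5; new result 5 (unchanged).
  v2: re-examined; everything it read last time is the same (v1 unchanged, in4 unchanged) — cache 0 kept, no run.
  v3: re-examined; everything it read last time is the same (v1 unchanged) — cache -5 kept, no run.
  v4: re-examined; everything it read last time is the same (v1 unchanged, v2 unchanged) — cache 0 kept, no run.
  v5: re-examined; everything it read last time is the same (v4 unchanged, v3 unchanged) — cache 0 kept, no run.
  v6: re-examined; everything it read last time is the same (v3 unchanged, v5 unchanged) — cache -5 kept, no run.

The important point: v1 recomputes to an identical value, and the output ends up unchanged.

Run set: v1 (1 run).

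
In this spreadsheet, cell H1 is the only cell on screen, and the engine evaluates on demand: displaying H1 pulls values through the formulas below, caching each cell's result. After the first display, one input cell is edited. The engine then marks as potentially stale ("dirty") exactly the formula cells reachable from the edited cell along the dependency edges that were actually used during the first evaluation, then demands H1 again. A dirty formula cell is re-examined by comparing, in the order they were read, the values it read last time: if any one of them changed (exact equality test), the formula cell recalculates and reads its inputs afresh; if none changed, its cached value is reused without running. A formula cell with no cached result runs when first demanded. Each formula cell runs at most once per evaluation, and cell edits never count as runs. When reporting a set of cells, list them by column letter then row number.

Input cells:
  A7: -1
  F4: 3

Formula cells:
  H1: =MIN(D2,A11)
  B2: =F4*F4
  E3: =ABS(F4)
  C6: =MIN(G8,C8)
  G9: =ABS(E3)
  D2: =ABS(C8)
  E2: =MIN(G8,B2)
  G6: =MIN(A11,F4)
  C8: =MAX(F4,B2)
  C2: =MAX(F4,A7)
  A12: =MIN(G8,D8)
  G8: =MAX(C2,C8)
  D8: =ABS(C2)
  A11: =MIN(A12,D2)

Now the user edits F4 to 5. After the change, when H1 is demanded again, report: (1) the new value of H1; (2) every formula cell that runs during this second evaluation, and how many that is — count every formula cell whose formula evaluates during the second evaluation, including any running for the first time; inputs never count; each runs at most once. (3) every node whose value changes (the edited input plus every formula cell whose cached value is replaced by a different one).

H1 now evaluates to 5.
Run set: A11, A12, B2, C2, C8, D2, D8, G8, H1 (9 run).
Changed values: A11, A12, B2, C2, C8, D2, D8, F4, G8, H1.

Initial pass — values computed on the first demand:
  B2 = 3 * 3 = 9
  C2 = MAX(3, -1) = 3
  C8 = MAX(3, 9) = 9
  D2 = ABS(9) = 9
  D8 = ABS(3) = 3
  G8 = MAX(3, 9) = 9
  A12 = MIN(9, 3) = 3
  A11 = MIN(3, 9) = 3
  H1 = MIN(9, 3) = 3

Second demand — change propagation:
  B2: re-runs because F4 3->5; F4 3->5; new result 25.
  C2: re-runs because F4 3->5; new result 5.
  C8: re-runs because F4 3->5; B2 9->25; new result 25.
  D2: re-runs because C8 9->25; new result 25.
  D8: re-runs because C2 3->5; new result 5.
  G8: re-runs because C2 3->5; C8 9->25; new result 25.
  A12: re-runs because G8 9->25; D8 3->5; new result 5.
  A11: re-runs because A12 3->5; D2 9->25; new result 5.
  H1: re-runs because D2 9->25; A11 3->5; new result 5.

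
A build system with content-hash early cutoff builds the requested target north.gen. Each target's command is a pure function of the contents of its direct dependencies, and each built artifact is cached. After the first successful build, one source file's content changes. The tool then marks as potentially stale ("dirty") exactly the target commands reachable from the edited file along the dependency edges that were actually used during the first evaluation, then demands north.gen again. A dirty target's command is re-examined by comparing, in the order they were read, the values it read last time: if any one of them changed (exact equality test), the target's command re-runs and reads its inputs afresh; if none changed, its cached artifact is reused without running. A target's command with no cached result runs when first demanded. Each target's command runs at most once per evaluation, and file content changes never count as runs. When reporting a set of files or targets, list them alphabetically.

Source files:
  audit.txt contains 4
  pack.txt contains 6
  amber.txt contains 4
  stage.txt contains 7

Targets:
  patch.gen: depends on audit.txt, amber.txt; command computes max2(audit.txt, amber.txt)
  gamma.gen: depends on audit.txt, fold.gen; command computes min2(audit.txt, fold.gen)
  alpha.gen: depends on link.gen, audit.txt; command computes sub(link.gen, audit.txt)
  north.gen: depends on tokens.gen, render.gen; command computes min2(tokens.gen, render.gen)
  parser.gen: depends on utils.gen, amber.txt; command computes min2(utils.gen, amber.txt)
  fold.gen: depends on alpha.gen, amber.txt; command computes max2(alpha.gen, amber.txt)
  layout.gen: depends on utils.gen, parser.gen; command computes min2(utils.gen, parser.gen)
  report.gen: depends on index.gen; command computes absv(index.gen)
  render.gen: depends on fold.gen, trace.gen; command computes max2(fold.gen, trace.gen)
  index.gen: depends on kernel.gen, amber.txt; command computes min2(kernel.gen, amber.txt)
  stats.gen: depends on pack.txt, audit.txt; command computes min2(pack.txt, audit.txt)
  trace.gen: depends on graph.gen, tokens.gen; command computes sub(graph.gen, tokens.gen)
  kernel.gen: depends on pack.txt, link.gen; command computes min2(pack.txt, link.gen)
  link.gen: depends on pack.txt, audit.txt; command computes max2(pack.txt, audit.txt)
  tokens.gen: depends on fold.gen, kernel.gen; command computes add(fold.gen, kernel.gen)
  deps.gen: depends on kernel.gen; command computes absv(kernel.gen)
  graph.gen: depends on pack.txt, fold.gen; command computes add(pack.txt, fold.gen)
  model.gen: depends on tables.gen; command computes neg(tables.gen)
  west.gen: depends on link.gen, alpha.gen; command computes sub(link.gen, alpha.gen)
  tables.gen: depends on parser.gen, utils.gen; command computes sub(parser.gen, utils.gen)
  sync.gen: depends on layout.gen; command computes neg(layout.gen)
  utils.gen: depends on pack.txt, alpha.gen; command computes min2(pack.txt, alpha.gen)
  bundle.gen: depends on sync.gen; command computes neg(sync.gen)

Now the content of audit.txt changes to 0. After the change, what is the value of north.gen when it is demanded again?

First evaluation (everything demanded from the output):
  link.gen = max2(6, 4) = 6
  alpha.gen = sub(6, 4) = 2
  fold.gen = max2(2, 4) = 4
  graph.gen = add(6, 4) = 10
  kernel.gen = min2(6, 6) = 6
  tokens.gen = add(4, 6) = 10
  trace.gen = sub(10, 10) = 0
  render.gen = max2(4, 0) = 4
  north.gen = min2(10, 4) = 4

Propagation after the edit:
  link.gen: runs — audit.txt 4->0; result 6 (same value as before).
  alpha.gen: runs — audit.txt 4->0; result 6.
  fold.gen: runs — alpha.gen 2->6; result 6.
  graph.gen: runs — fold.gen 4->6; result 12.
  kernel.gen: checked — values it read are unchanged (pack.txt unchanged, link.gen unchanged); reused cached 6 without running.
  tokens.gen: runs — fold.gen 4->6; result 12.
  trace.gen: runs — graph.gen 10->12; tokens.gen 10->12; result 0 (same value as before).
  render.gen: runs — fold.gen 4->6; result 6.
  north.gen: runs — tokens.gen 10->12; render.gen 4->6; result 6.

Key observation: the cutoff stops propagation at kernel.gen — its inputs' values are unchanged, so it reuses its cache.

New value of north.gen: 6.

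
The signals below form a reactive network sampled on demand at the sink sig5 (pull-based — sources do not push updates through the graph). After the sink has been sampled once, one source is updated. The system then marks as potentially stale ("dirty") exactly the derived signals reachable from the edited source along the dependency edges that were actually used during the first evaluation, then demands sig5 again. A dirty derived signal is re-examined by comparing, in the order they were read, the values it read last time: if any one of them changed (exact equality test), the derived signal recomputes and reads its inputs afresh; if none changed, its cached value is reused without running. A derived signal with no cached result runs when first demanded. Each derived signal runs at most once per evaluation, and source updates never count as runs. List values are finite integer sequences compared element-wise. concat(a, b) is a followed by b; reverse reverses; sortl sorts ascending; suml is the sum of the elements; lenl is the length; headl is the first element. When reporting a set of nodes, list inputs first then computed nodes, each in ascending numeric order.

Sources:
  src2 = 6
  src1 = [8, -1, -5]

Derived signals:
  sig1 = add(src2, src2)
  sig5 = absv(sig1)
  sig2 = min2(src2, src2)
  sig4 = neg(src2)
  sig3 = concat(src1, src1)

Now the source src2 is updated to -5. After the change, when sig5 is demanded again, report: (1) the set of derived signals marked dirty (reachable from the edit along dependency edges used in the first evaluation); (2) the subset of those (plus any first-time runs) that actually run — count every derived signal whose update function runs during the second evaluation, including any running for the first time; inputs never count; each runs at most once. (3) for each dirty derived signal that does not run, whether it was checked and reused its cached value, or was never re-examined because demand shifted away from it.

Initial pass — values computed on the first demand:
  sig1 = add(6, 6) = 12
  sig5 = absv(12) = 12

Second demand — change propagation:
  sig1: re-runs because src2 6->-5; src2 6->-5; new result -10.
  sig5: re-runs because sig1 12->-10; new result 10.

Dirty set: sig1, sig5.
Run set: sig1, sig5 (2 run).
All dirty derived signals ended up running.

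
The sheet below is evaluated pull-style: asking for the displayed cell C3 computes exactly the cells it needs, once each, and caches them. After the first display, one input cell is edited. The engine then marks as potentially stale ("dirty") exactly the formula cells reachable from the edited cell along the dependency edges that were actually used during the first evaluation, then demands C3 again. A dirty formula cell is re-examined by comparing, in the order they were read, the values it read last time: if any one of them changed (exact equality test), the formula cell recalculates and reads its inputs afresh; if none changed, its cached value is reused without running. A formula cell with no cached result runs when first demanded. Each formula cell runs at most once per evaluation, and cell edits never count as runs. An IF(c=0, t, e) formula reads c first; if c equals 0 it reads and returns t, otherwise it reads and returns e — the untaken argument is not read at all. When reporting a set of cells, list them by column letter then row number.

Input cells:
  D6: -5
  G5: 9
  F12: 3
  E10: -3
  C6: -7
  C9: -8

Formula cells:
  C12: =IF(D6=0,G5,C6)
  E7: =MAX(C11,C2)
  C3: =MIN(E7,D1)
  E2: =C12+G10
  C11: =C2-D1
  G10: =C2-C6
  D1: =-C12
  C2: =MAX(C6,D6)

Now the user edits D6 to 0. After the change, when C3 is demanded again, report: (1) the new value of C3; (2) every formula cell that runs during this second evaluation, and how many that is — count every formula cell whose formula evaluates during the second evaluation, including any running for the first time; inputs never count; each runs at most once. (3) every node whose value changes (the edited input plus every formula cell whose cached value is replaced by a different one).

Demanding C3 again yields -9.
6 formula cells run: C2, C3, C11, C12, D1, E7.
The nodes whose values change: C2, C3, C11, C12, D1, D6, E7.

First demand of the output computes:
  C2 = MAX(-7, -5) = -5
  C12 = IF(D6=0: D6=-5 -> else branch C6) = -7
  D1 = -(-7) = 7
  C11 = -5 - 7 = -12
  E7 = MAX(-12, -5) = -5
  C3 = MIN(-5, 7) = -5

After the edit, cleaning proceeds:
  C2: a read changed (D6 -5->0) — executes, giving 0.
  C12: a read changed (D6 -5->0) — executes, giving 9.
  D1: a read changed (C12 -7->9) — executes, giving -9.
  C11: a read changed (C2 -5->0; D1 7->-9) — executes, giving 9.
  E7: a read changed (C11 -12->9; C2 -5->0) — executes, giving 9.
  C3: a read changed (E7 -5->9; D1 7->-9) — executes, giving -9.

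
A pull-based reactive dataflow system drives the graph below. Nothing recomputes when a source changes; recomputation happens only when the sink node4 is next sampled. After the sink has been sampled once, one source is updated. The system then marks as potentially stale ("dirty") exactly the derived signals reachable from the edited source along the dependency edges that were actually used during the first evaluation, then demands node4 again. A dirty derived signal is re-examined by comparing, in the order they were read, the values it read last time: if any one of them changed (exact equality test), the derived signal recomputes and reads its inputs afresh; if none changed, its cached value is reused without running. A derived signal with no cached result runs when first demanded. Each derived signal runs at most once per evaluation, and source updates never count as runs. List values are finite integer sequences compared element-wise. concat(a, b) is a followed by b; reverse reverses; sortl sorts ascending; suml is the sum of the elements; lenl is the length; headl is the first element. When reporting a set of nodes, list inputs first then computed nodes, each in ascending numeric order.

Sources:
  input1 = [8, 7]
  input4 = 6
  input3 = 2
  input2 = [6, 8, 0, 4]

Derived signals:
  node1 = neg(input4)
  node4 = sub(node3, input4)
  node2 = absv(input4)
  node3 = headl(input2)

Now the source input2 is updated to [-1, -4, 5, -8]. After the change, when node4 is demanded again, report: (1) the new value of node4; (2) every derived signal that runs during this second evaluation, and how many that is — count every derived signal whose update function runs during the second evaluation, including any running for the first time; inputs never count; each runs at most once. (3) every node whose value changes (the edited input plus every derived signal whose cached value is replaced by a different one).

New value of node4: -7.
Derived signals that run: node3, node4 — 2 in total.
Values that change: input2, node3, node4.

First evaluation (everything demanded from the output):
  node3 = headl([6, 8, 0, 4]) = 6
  node4 = sub(6, 6) = 0

Propagation after the edit:
  node3: runs — input2 [6, 8, 0, 4]->[-1, -4, 5, -8]; result -1.
  node4: runs — node3 6->-1; result -7.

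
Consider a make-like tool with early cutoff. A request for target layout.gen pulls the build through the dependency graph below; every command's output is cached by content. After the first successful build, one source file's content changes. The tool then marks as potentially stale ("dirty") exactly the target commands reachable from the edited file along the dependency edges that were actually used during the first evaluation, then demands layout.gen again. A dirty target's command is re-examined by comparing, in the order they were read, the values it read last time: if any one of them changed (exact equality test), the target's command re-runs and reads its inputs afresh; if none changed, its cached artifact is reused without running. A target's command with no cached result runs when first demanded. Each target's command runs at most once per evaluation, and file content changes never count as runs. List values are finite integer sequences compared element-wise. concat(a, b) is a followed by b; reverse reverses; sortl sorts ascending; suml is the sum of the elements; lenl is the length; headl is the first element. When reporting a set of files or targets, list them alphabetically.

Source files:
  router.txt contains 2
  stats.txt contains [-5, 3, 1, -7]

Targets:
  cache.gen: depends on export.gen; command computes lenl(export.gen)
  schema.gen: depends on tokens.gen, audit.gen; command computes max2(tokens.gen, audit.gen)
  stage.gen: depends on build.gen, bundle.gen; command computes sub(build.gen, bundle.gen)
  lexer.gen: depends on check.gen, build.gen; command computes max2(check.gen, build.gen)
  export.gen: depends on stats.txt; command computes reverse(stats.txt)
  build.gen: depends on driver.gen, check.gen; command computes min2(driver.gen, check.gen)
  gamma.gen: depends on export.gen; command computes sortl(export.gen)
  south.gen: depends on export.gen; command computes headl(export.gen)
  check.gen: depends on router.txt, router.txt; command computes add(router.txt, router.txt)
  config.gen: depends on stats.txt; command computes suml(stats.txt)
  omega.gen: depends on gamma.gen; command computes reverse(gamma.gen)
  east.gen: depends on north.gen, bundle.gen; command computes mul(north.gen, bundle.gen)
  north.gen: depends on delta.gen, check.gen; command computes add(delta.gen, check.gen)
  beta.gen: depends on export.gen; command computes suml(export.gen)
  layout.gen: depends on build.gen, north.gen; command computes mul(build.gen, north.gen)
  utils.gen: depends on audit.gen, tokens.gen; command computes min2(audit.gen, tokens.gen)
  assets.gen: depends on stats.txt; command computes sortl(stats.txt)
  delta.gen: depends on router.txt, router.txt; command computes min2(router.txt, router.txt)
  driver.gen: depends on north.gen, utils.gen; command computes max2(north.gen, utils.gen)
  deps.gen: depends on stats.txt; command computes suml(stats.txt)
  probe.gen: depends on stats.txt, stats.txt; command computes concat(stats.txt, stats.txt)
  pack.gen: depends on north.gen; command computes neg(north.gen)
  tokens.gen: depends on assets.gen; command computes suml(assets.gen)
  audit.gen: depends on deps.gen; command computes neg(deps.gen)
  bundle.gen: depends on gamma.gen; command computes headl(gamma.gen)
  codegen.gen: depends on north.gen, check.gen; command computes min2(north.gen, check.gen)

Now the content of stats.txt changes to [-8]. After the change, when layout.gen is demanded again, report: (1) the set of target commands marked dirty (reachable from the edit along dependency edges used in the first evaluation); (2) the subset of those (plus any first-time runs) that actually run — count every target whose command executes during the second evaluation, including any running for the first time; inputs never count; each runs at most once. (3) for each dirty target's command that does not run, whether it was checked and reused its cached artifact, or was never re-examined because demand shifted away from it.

The edit dirties: assets.gen, audit.gen, build.gen, deps.gen, driver.gen, layout.gen, tokens.gen, utils.gen.
3 target commands run: assets.gen, deps.gen, tokens.gen.
Cache hits after checking: audit.gen, build.gen, driver.gen, layout.gen, utils.gen.
Note where the cutoff bites: audit.gen is checked, finds nothing changed, and keeps its cache.

First demand of the output computes:
  assets.gen = sortl([-5, 3, 1, -7]) = [-7, -5, 1, 3]
  check.gen = add(2, 2) = 4
  delta.gen = min2(2, 2) = 2
  deps.gen = suml([-5, 3, 1, -7]) = -8
  audit.gen = neg(-8) = 8
  north.gen = add(2, 4) = 6
  tokens.gen = suml([-7, -5, 1, 3]) = -8
  utils.gen = min2(8, -8) = -8
  driver.gen = max2(6, -8) = 6
  build.gen = min2(6, 4) = 4
  layout.gen = mul(4, 6) = 24

After the edit, cleaning proceeds:
  assets.gen: a read changed (stats.txt [-5, 3, 1, -7]->[-8]) — executes, giving [-8].
  deps.gen: a read changed (stats.txt [-5, 3, 1, -7]->[-8]) — executes, giving -8 — identical to its old value.
  audit.gen: dirty, but its reads are unchanged (deps.gen unchanged); cached 8 stands.
  tokens.gen: a read changed (assets.gen [-7, -5, 1, 3]->[-8]) — executes, giving -8 — identical to its old value.
  utils.gen: dirty, but its reads are unchanged (audit.gen unchanged, tokens.gen unchanged); cached -8 stands.
  driver.gen: dirty, but its reads are unchanged (north.gen unchanged, utils.gen unchanged); cached 6 stands.
  build.gen: dirty, but its reads are unchanged (driver.gen unchanged, check.gen unchanged); cached 4 stands.
  layout.gen: dirty, but its reads are unchanged (build.gen unchanged, north.gen unchanged); cached 24 stands.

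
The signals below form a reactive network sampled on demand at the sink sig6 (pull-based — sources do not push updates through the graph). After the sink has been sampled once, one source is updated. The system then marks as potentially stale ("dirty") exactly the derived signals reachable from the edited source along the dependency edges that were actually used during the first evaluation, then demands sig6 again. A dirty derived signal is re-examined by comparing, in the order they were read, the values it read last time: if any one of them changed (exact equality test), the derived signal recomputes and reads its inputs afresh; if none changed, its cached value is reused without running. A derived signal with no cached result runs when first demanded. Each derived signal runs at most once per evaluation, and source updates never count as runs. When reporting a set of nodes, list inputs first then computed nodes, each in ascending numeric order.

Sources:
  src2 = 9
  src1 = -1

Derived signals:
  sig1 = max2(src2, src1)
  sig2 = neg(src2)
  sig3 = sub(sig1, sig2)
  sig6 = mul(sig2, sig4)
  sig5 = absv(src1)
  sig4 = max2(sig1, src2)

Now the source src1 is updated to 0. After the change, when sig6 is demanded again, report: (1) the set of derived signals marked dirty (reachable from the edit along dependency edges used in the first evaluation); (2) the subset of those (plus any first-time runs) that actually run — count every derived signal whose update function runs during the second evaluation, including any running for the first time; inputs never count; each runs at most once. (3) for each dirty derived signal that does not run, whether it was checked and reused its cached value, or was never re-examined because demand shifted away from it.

Dirty set: sig1, sig4, sig6.
Run set: sig1 (1 run).
Re-examined without running (cache reused): sig4, sig6.
The important point: sig1 recomputes to an identical value, and the output ends up unchanged.

Initial pass — values computed on the first demand:
  sig1 = max2(9, -1) = 9
  sig2 = neg(9) = -9
  sig4 = max2(9, 9) = 9
  sig6 = mul(-9, 9) = -81

Second demand — change propagation:
  sig1: re-runs because src1 -1->0; new result 9 (unchanged).
  sig4: re-examined; everything it read last time is the same (sig1 unchanged, src2 unchanged) — cache 9 kept, no run.
  sig6: re-examined; everything it read last time is the same (sig2 unchanged, sig4 unchanged) — cache -81 kept, no run.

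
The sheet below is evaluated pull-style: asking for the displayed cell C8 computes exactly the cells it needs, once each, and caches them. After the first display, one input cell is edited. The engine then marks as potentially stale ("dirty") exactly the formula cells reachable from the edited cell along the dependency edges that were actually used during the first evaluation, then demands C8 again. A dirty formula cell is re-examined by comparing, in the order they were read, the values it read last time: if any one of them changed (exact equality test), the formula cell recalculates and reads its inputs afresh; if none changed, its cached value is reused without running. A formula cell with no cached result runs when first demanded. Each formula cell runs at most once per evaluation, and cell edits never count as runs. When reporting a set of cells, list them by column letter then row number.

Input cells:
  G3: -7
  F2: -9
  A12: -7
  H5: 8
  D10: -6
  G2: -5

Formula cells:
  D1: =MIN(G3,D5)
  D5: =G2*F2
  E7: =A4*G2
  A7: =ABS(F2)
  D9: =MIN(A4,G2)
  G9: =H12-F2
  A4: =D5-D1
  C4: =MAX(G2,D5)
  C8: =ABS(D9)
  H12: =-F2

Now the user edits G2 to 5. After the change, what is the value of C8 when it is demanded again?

First demand of the output computes:
  D5 = -5 * -9 = 45
  D1 = MIN(-7, 45) = -7
  A4 = 45 - -7 = 52
  D9 = MIN(52, -5) = -5
  C8 = ABS(-5) = 5

After the edit, cleaning proceeds:
  D5: a read changed (G2 -5->5) — executes, giving -45.
  D1: a read changed (D5 45->-45) — executes, giving -45.
  A4: a read changed (D5 45->-45; D1 -7->-45) — executes, giving 0.
  D9: a read changed (A4 52->0; G2 -5->5) — executes, giving 0.
  C8: a read changed (D9 -5->0) — executes, giving 0.

Demanding C8 again yields 0.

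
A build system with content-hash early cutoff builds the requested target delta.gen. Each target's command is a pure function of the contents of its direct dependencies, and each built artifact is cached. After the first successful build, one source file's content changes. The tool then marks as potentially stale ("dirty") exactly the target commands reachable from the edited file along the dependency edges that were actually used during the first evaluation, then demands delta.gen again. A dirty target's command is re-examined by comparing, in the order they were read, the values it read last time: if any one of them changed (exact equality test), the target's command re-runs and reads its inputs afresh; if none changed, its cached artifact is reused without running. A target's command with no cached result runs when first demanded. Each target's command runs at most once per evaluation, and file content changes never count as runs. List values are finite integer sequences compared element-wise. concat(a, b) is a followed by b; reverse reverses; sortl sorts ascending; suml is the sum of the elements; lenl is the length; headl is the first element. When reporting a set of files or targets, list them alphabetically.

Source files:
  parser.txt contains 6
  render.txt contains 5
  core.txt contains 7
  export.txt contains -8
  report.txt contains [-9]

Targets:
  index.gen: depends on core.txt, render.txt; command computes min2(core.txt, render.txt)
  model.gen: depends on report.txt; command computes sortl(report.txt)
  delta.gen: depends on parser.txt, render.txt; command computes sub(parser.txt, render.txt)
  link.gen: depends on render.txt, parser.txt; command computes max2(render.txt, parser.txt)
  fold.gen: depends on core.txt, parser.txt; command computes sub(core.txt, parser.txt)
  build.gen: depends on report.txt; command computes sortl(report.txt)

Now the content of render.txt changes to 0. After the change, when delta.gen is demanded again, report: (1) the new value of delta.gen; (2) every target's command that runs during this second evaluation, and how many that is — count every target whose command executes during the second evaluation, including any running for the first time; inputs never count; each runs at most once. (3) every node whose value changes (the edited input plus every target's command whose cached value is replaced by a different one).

First evaluation (everything demanded from the output):
  delta.gen = sub(6, 5) = 1

Propagation after the edit:
  delta.gen: runs — render.txt 5->0; result 6.

New value of delta.gen: 6.
Target commands that run: delta.gen — 1 in total.
Values that change: delta.gen, render.txt.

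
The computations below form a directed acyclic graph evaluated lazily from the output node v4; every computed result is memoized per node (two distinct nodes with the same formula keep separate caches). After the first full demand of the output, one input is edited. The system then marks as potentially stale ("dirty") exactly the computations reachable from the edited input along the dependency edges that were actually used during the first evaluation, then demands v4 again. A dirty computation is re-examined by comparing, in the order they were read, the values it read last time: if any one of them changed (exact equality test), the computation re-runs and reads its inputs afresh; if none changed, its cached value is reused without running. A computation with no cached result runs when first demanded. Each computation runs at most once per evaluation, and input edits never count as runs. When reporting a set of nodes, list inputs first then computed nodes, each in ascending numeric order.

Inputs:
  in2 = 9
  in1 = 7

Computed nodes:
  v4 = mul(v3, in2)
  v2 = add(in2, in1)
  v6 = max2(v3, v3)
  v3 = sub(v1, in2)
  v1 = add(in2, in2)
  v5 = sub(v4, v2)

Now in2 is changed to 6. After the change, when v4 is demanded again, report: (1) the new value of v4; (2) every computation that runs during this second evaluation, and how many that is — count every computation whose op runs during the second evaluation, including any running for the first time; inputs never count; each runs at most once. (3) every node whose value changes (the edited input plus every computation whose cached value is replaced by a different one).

First demand of the output computes:
  v1 = add(9, 9) = 18
  v3 = sub(18, 9) = 9
  v4 = mul(9, 9) = 81

After the edit, cleaning proceeds:
  v1: a read changed (in2 9->6; in2 9->6) — executes, giving 12.
  v3: a read changed (v1 18->12; in2 9->6) — executes, giving 6.
  v4: a read changed (v3 9->6; in2 9->6) — executes, giving 36.

Demanding v4 again yields 36.
3 computations run: v1, v3, v4.
The nodes whose values change: in2, v1, v3, v4.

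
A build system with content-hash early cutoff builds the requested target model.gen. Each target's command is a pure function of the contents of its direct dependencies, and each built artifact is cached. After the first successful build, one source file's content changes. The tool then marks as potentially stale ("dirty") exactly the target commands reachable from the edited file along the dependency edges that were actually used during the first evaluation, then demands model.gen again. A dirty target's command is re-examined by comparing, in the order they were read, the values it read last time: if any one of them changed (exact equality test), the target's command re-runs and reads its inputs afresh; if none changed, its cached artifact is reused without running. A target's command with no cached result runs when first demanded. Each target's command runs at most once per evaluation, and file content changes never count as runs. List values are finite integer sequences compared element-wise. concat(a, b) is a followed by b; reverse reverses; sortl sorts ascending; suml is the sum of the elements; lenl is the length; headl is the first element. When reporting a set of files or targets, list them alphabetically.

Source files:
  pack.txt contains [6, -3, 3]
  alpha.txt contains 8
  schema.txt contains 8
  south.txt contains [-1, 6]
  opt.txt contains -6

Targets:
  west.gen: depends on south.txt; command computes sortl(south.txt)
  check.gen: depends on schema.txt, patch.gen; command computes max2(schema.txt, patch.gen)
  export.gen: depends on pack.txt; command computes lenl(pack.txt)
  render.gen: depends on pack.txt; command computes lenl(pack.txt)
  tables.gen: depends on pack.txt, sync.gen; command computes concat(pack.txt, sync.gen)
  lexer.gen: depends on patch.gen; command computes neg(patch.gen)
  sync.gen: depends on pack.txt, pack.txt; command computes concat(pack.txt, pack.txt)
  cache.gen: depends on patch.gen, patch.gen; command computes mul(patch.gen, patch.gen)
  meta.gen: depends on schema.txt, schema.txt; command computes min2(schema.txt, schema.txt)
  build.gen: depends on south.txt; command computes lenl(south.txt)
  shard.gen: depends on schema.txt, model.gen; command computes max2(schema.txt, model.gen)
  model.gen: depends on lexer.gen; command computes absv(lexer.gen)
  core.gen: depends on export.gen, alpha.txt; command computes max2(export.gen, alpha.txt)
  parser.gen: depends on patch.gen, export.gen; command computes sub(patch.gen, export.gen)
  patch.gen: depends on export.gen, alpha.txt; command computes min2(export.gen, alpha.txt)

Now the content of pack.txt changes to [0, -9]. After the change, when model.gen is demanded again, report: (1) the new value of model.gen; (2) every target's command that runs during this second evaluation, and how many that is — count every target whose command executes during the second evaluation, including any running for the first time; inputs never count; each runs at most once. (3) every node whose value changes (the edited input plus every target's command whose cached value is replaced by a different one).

New value of model.gen: 2.
Target commands that run: export.gen, lexer.gen, model.gen, patch.gen — 4 in total.
Values that change: export.gen, lexer.gen, model.gen, pack.txt, patch.gen.

First evaluation (everything demanded from the output):
  export.gen = lenl([6, -3, 3]) = 3
  patch.gen = min2(3, 8) = 3
  lexer.gen = neg(3) = -3
  model.gen = absv(-3) = 3

Propagation after the edit:
  export.gen: runs — pack.txt [6, -3, 3]->[0, -9]; result 2.
  patch.gen: runs — export.gen 3->2; result 2.
  lexer.gen: runs — patch.gen 3->2; result -2.
  model.gen: runs — lexer.gen -3->-2; result 2.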